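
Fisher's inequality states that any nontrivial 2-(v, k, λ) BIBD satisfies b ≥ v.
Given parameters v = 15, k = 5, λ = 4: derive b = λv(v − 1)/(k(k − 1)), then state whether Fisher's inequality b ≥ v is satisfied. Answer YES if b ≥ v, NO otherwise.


r = λ(v − 1)/(k − 1) = 4·14/4 = 14.
b = vr/k = 15·14/5 = 42.
Fisher's inequality: b ≥ v ⇔ 42 ≥ 15? YES.

YES


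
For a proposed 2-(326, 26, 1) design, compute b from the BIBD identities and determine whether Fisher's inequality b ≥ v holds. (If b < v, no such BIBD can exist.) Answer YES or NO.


b = λv(v − 1)/(k(k − 1)) = 1·326·325/(26·25) = 105950/650 = 163.
Compare with v = 326: b < v, so Fisher's inequality fails.

NO


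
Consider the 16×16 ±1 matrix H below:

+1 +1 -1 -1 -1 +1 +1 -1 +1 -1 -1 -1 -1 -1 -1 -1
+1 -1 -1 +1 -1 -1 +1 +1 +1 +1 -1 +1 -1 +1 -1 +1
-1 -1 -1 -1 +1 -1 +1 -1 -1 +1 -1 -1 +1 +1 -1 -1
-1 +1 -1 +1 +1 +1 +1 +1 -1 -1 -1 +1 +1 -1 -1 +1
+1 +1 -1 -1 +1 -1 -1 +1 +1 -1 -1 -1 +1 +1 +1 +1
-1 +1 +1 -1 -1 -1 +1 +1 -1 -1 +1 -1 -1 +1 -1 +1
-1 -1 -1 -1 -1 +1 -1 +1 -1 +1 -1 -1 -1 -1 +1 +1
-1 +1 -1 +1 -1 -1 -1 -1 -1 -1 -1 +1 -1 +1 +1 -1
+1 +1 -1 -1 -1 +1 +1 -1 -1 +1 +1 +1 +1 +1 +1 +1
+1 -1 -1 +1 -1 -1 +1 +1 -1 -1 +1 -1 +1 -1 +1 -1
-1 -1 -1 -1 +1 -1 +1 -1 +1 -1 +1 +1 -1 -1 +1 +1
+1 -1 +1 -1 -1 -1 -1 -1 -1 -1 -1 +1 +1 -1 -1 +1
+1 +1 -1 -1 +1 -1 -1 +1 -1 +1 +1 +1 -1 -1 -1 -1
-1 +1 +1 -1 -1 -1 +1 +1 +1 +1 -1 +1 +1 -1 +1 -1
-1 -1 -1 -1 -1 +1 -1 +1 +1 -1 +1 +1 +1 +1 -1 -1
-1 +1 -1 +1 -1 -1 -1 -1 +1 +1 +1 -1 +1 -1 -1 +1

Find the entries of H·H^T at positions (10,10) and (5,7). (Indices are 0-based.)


Row 5 of H: [-1, 1, 1, -1, -1, -1, 1, 1, -1, -1, 1, -1, -1, 1, -1, 1].
Row 7 of H: [-1, 1, -1, 1, -1, -1, -1, -1, -1, -1, -1, 1, -1, 1, 1, -1].
Row 10 of H: [-1, -1, -1, -1, 1, -1, 1, -1, 1, -1, 1, 1, -1, -1, 1, 1].
(H·H^T)[10][10] = Σ_j H[10][j]·H[10][j] = (-1)² + (-1)² + (-1)² + (-1)² + (1)² + (-1)² + (1)² + (-1)² + (1)² + (-1)² + (1)² + (1)² + (-1)² + (-1)² + (1)² + (1)² = 1 + 1 + 1 + 1 + 1 + 1 + 1 + 1 + 1 + 1 + 1 + 1 + 1 + 1 + 1 + 1 = 16.
(H·H^T)[5][7] = Σ_j H[5][j]·H[7][j] = (-1)·(-1) + (1)·(1) + (1)·(-1) + (-1)·(1) + (-1)·(-1) + (-1)·(-1) + (1)·(-1) + (1)·(-1) + (-1)·(-1) + (-1)·(-1) + (1)·(-1) + (-1)·(1) + (-1)·(-1) + (1)·(1) + (-1)·(1) + (1)·(-1) = 1 + 1 + -1 + -1 + 1 + 1 + -1 + -1 + 1 + 1 + -1 + -1 + 1 + 1 + -1 + -1 = 0.
So rows 5 and 7 are orthogonal; the diagonal entry equals n = 16.

(10,10) entry = 16; (5,7) entry = 0.


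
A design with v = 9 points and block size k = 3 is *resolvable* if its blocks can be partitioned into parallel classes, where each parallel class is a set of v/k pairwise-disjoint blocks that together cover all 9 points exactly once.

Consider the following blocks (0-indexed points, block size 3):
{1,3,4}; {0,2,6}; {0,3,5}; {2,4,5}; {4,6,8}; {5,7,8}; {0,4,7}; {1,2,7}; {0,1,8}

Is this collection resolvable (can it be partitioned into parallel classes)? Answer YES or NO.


v = 9, block size k = 3, number of blocks = 9.
For resolvability, blocks must partition into parallel classes of size v/k = 3.
Total blocks must therefore be a multiple of 3: 9 = 3·3 + 0 ⇒ divisible ✓.
Consider block {2,4,5}. The only other block(s) in the collection disjoint from it are {0,1,8} — just 1 block(s). Any parallel class containing {2,4,5} would need 2 other blocks each disjoint from it, so no parallel class of size 3 can contain {2,4,5}.
Since every block must belong to some parallel class in a resolution, the collection cannot be partitioned into parallel classes.
Resolvable? NO.

NO


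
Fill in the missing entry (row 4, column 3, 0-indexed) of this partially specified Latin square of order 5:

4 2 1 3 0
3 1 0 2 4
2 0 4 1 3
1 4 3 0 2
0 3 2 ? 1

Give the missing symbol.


Row 4 contains symbols [0, 1, 2, 3] — missing [4].
Column 3 contains symbols [0, 1, 2, 3] — missing [4].
The missing symbol must appear in both missing sets; intersection = [4].
Therefore the hidden value is 4.

Missing value = 4.


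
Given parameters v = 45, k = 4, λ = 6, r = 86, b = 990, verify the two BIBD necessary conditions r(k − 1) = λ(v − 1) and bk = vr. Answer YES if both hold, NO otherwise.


Condition (i): r(k − 1) = 86·3 = 258; λ(v − 1) = 6·44 = 264. Match? NO.
Condition (ii): bk = 990·4 = 3960; vr = 45·86 = 3870. Match? NO.
Both conditions hold? NO.

NO


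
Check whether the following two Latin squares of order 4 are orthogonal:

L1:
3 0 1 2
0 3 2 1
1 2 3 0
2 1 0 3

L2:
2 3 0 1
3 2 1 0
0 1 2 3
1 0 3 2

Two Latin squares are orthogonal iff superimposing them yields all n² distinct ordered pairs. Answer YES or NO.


Form the n² = 16 superimposed pairs (L1[i][j], L2[i][j]), row by row (rows and columns indexed from 0):
row 0: (3,2) (0,3) (1,0) (2,1)
row 1: (0,3) (3,2) (2,1) (1,0)
row 2: (1,0) (2,1) (3,2) (0,3)
row 3: (2,1) (1,0) (0,3) (3,2)
Orthogonality requires all 16 pairs distinct.
But the pair (0,3) repeats: cell (0,1) has L1 = 0, L2 = 3, and cell (1,0) has L1 = 0, L2 = 3.
A repeated pair means some other pair never occurs (only 4 distinct pairs out of 16), so the squares are not orthogonal.
Conclusion: NO.

NO


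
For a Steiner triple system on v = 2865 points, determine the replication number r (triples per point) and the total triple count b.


An STS(v) is a 2-(v, 3, 1) BIBD: block size k = 3, λ = 1.
Replication: r(k − 1) = λ(v − 1) ⇒ r·2 = 2865 − 1 = 2864 ⇒ r = 1432.
Block count: b = v(v − 1)/6 = 2865·2864/6 = 8205360/6 = 1367560.
(Check via bk = vr: 1367560·3 = 4102680 = 2865·1432 = 4102680 ✓.)

r = 1432, b = 1367560.


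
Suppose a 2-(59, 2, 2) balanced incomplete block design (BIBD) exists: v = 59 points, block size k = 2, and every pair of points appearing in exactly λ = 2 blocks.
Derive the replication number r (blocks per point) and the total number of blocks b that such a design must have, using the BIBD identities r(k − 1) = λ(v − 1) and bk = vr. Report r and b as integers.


Any 2-(v, k, λ) BIBD satisfies two necessary conditions:
  (i)  Each point sits in r blocks, and counting incidences through any fixed point gives r(k − 1) = λ(v − 1), so r = λ(v − 1)/(k − 1).
  (ii) Total incidences bk = vr, so b = vr/k.
Step 1: r = λ(v − 1)/(k − 1) = 2·(59 − 1)/(2 − 1) = 2·58/1 = 116/1 = 116.
Step 2: b = vr/k = 59·116/2 = 6844/2 = 3422.
Check integrality: r = 116 ∈ Z ✓, b = 3422 ∈ Z ✓.
(These identities are necessary conditions: they determine r and b for any design with these parameters, but do not by themselves prove that one exists.)

r = 116, b = 3422.


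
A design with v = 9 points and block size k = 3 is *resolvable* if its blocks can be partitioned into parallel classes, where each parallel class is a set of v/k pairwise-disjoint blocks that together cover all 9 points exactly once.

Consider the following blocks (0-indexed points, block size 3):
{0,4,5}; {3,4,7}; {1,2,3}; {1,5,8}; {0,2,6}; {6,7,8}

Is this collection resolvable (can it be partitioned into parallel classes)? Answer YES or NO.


v = 9, block size k = 3, number of blocks = 6.
For resolvability, blocks must partition into parallel classes of size v/k = 3.
Total blocks must therefore be a multiple of 3: 6 = 3·2 + 0 ⇒ divisible ✓.
Greedy packing gives 2 candidate class(es). Each should be a full parallel class (size 3, covers all 9 points).
  Class 1 (3 blocks): {0,4,5}; {1,2,3}; {6,7,8}. Points covered: [0, 1, 2, 3, 4, 5, 6, 7, 8].
  Class 2 (3 blocks): {3,4,7}; {1,5,8}; {0,2,6}. Points covered: [0, 1, 2, 3, 4, 5, 6, 7, 8].
All classes full (size 3)? YES. All classes cover every point? YES.
Resolvable? YES.

YES


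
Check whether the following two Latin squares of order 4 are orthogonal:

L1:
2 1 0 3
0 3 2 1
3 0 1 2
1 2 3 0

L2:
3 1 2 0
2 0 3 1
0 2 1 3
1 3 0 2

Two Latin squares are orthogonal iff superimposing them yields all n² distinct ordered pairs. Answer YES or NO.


Form the n² = 16 superimposed pairs (L1[i][j], L2[i][j]), row by row (rows and columns indexed from 0):
row 0: (2,3) (1,1) (0,2) (3,0)
row 1: (0,2) (3,0) (2,3) (1,1)
row 2: (3,0) (0,2) (1,1) (2,3)
row 3: (1,1) (2,3) (3,0) (0,2)
Orthogonality requires all 16 pairs distinct.
But the pair (0,2) repeats: cell (0,2) has L1 = 0, L2 = 2, and cell (1,0) has L1 = 0, L2 = 2.
A repeated pair means some other pair never occurs (only 4 distinct pairs out of 16), so the squares are not orthogonal.
Conclusion: NO.

NO


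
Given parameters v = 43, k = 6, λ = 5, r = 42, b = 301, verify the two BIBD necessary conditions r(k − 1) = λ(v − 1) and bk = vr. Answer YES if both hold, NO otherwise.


Condition (i): r(k − 1) = 42·5 = 210; λ(v − 1) = 5·42 = 210. Match? YES.
Condition (ii): bk = 301·6 = 1806; vr = 43·42 = 1806. Match? YES.
Both conditions hold? YES.

YES


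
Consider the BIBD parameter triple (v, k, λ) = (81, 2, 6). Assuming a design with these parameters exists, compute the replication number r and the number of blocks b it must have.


Any 2-(v, k, λ) BIBD satisfies two necessary conditions:
  (i)  Each point sits in r blocks, and counting incidences through any fixed point gives r(k − 1) = λ(v − 1), so r = λ(v − 1)/(k − 1).
  (ii) Total incidences bk = vr, so b = vr/k.
Step 1: r = λ(v − 1)/(k − 1) = 6·(81 − 1)/(2 − 1) = 6·80/1 = 480/1 = 480.
Step 2: b = vr/k = 81·480/2 = 38880/2 = 19440.
Check integrality: r = 480 ∈ Z ✓, b = 19440 ∈ Z ✓.
(These identities are necessary conditions: they determine r and b for any design with these parameters, but do not by themselves prove that one exists.)

r = 480, b = 19440.


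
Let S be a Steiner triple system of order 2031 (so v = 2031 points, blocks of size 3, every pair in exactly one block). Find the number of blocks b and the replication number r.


An STS(v) is a 2-(v, 3, 1) BIBD: block size k = 3, λ = 1.
Replication: r(k − 1) = λ(v − 1) ⇒ r·2 = 2031 − 1 = 2030 ⇒ r = 1015.
Block count: bk = vr ⇒ b·3 = 2031·1015 = 2061465 ⇒ b = 687155.
(Check via b = v(v − 1)/6 = 2031·2030/6 = 4122930/6 = 687155.)

r = 1015, b = 687155.


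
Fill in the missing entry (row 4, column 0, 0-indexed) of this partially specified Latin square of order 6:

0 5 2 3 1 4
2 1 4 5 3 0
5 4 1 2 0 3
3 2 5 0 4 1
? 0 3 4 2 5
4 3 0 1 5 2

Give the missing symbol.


Row 4 contains symbols [0, 2, 3, 4, 5] — missing [1].
Column 0 contains symbols [0, 2, 3, 4, 5] — missing [1].
The missing symbol must appear in both missing sets; intersection = [1].
Therefore the hidden value is 1.

Missing value = 1.


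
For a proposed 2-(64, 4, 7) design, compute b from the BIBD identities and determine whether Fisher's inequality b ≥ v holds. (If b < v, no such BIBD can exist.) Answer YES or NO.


r = λ(v − 1)/(k − 1) = 7·63/3 = 147.
b = vr/k = 64·147/4 = 2352.
Fisher's inequality: b ≥ v ⇔ 2352 ≥ 64? YES.

YES


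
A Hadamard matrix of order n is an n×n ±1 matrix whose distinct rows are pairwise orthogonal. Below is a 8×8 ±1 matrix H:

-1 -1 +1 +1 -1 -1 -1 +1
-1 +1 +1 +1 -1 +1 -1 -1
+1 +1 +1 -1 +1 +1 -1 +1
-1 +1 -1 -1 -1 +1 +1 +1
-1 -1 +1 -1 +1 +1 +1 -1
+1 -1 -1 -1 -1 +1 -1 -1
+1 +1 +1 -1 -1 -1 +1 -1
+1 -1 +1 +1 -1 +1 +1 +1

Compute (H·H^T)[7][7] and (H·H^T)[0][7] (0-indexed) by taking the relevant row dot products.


Row 0 of H: [-1, -1, 1, 1, -1, -1, -1, 1].
Row 7 of H: [1, -1, 1, 1, -1, 1, 1, 1].
(H·H^T)[7][7] = Σ_j H[7][j]·H[7][j] = (1)² + (-1)² + (1)² + (1)² + (-1)² + (1)² + (1)² + (1)² = 1 + 1 + 1 + 1 + 1 + 1 + 1 + 1 = 8.
(H·H^T)[0][7] = Σ_j H[0][j]·H[7][j] = (-1)·(1) + (-1)·(-1) + (1)·(1) + (1)·(1) + (-1)·(-1) + (-1)·(1) + (-1)·(1) + (1)·(1) = -1 + 1 + 1 + 1 + 1 + -1 + -1 + 1 = 2.
Rows 0 and 7 are not orthogonal (dot product = 2 ≠ 0), so H is not a Hadamard matrix.

(7,7) entry = 8; (0,7) entry = 2.


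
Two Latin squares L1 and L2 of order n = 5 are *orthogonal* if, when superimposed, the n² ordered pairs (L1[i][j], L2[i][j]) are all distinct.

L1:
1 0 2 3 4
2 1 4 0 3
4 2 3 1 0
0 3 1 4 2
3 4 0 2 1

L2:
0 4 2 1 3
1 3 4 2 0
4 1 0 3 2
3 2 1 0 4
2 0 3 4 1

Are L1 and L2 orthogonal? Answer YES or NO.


Form the n² = 25 superimposed pairs (L1[i][j], L2[i][j]), row by row (rows and columns indexed from 0):
row 0: (1,0) (0,4) (2,2) (3,1) (4,3)
row 1: (2,1) (1,3) (4,4) (0,2) (3,0)
row 2: (4,4) (2,1) (3,0) (1,3) (0,2)
row 3: (0,3) (3,2) (1,1) (4,0) (2,4)
row 4: (3,2) (4,0) (0,3) (2,4) (1,1)
Orthogonality requires all 25 pairs distinct.
But the pair (4,4) repeats: cell (1,2) has L1 = 4, L2 = 4, and cell (2,0) has L1 = 4, L2 = 4.
A repeated pair means some other pair never occurs (only 15 distinct pairs out of 25), so the squares are not orthogonal.
Conclusion: NO.

NO


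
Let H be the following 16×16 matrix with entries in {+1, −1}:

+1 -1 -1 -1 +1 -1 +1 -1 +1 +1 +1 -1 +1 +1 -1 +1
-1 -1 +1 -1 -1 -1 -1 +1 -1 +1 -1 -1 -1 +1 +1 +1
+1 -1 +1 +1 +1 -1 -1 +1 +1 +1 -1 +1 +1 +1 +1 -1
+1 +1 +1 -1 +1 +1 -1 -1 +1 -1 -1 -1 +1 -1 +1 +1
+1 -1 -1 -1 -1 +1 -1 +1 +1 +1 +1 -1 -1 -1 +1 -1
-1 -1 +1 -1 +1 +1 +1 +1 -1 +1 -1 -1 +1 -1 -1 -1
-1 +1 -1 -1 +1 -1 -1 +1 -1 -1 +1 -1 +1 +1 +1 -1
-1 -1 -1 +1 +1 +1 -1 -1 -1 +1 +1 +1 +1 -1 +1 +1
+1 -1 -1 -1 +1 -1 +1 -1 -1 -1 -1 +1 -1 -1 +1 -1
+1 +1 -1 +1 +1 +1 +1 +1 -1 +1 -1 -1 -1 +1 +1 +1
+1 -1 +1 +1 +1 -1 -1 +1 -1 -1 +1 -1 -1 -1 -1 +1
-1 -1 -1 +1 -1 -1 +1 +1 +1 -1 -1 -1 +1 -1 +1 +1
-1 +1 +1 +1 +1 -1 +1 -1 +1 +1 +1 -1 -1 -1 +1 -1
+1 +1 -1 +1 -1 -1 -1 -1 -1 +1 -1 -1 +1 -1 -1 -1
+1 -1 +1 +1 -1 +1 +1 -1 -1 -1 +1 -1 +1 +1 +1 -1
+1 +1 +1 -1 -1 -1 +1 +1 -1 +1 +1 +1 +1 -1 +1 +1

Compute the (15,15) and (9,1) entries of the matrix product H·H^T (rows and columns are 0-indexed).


Row 1 of H: [-1, -1, 1, -1, -1, -1, -1, 1, -1, 1, -1, -1, -1, 1, 1, 1].
Row 9 of H: [1, 1, -1, 1, 1, 1, 1, 1, -1, 1, -1, -1, -1, 1, 1, 1].
Row 15 of H: [1, 1, 1, -1, -1, -1, 1, 1, -1, 1, 1, 1, 1, -1, 1, 1].
(H·H^T)[15][15] = Σ_j H[15][j]·H[15][j] = (1)² + (1)² + (1)² + (-1)² + (-1)² + (-1)² + (1)² + (1)² + (-1)² + (1)² + (1)² + (1)² + (1)² + (-1)² + (1)² + (1)² = 1 + 1 + 1 + 1 + 1 + 1 + 1 + 1 + 1 + 1 + 1 + 1 + 1 + 1 + 1 + 1 = 16.
(H·H^T)[9][1] = Σ_j H[9][j]·H[1][j] = (1)·(-1) + (1)·(-1) + (-1)·(1) + (1)·(-1) + (1)·(-1) + (1)·(-1) + (1)·(-1) + (1)·(1) + (-1)·(-1) + (1)·(1) + (-1)·(-1) + (-1)·(-1) + (-1)·(-1) + (1)·(1) + (1)·(1) + (1)·(1) = -1 + -1 + -1 + -1 + -1 + -1 + -1 + 1 + 1 + 1 + 1 + 1 + 1 + 1 + 1 + 1 = 2.
Rows 9 and 1 are not orthogonal (dot product = 2 ≠ 0), so H is not a Hadamard matrix.

(15,15) entry = 16; (9,1) entry = 2.


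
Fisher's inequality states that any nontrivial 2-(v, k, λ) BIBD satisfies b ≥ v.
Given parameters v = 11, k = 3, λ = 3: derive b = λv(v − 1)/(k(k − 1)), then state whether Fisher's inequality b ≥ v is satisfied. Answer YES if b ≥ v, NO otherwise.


r = λ(v − 1)/(k − 1) = 3·10/2 = 15.
b = vr/k = 11·15/3 = 55.
Fisher's inequality: b ≥ v ⇔ 55 ≥ 11? YES.

YES


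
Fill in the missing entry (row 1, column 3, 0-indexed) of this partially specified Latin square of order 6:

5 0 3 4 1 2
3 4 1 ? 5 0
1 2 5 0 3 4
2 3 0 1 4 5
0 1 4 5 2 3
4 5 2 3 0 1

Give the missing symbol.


Row 1 contains symbols [0, 1, 3, 4, 5] — missing [2].
Column 3 contains symbols [0, 1, 3, 4, 5] — missing [2].
The missing symbol must appear in both missing sets; intersection = [2].
Therefore the hidden value is 2.

Missing value = 2.


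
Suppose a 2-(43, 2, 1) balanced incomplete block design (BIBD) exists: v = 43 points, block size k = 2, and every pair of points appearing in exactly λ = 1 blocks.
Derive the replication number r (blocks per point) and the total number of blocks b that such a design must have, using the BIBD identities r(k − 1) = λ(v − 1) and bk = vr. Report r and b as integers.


Any 2-(v, k, λ) BIBD satisfies two necessary conditions:
  (i)  Each point sits in r blocks, and counting incidences through any fixed point gives r(k − 1) = λ(v − 1), so r = λ(v − 1)/(k − 1).
  (ii) Total incidences bk = vr, so b = vr/k.
Step 1: r = λ(v − 1)/(k − 1) = 1·(43 − 1)/(2 − 1) = 1·42/1 = 42/1 = 42.
Step 2: b = vr/k = 43·42/2 = 1806/2 = 903.
Check integrality: r = 42 ∈ Z ✓, b = 903 ∈ Z ✓.
(These identities are necessary conditions: they determine r and b for any design with these parameters, but do not by themselves prove that one exists.)

r = 42, b = 903.


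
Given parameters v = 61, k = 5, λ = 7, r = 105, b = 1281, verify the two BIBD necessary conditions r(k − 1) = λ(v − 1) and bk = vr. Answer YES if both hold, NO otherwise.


Condition (i): r(k − 1) = 105·4 = 420; λ(v − 1) = 7·60 = 420. Match? YES.
Condition (ii): bk = 1281·5 = 6405; vr = 61·105 = 6405. Match? YES.
Both conditions hold? YES.

YES


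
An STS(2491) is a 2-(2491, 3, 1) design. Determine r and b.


An STS(v) is a 2-(v, 3, 1) BIBD: block size k = 3, λ = 1.
Replication: r(k − 1) = λ(v − 1) ⇒ r·2 = 2491 − 1 = 2490 ⇒ r = 1245.
Block count: b = v(v − 1)/6 = 2491·2490/6 = 6202590/6 = 1033765.
(Check via bk = vr: 1033765·3 = 3101295 = 2491·1245 = 3101295 ✓.)

r = 1245, b = 1033765.


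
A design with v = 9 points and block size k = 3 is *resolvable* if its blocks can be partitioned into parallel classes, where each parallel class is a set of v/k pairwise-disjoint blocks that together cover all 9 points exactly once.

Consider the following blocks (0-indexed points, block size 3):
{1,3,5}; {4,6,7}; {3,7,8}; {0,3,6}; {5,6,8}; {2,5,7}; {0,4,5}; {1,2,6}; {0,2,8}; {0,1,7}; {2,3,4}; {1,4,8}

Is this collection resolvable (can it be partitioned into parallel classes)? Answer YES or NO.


v = 9, block size k = 3, number of blocks = 12.
For resolvability, blocks must partition into parallel classes of size v/k = 3.
Total blocks must therefore be a multiple of 3: 12 = 3·4 + 0 ⇒ divisible ✓.
Greedy packing gives 4 candidate class(es). Each should be a full parallel class (size 3, covers all 9 points).
  Class 1 (3 blocks): {1,3,5}; {4,6,7}; {0,2,8}. Points covered: [0, 1, 2, 3, 4, 5, 6, 7, 8].
  Class 2 (3 blocks): {3,7,8}; {0,4,5}; {1,2,6}. Points covered: [0, 1, 2, 3, 4, 5, 6, 7, 8].
  Class 3 (3 blocks): {0,3,6}; {2,5,7}; {1,4,8}. Points covered: [0, 1, 2, 3, 4, 5, 6, 7, 8].
  Class 4 (3 blocks): {5,6,8}; {0,1,7}; {2,3,4}. Points covered: [0, 1, 2, 3, 4, 5, 6, 7, 8].
All classes full (size 3)? YES. All classes cover every point? YES.
Resolvable? YES.

YES


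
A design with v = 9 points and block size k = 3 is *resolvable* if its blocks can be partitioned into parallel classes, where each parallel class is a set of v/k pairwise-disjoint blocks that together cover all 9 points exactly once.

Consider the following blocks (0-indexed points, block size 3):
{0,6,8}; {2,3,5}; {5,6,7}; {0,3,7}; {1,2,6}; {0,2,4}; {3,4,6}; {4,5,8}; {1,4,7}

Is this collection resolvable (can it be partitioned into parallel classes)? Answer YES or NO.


v = 9, block size k = 3, number of blocks = 9.
For resolvability, blocks must partition into parallel classes of size v/k = 3.
Total blocks must therefore be a multiple of 3: 9 = 3·3 + 0 ⇒ divisible ✓.
Consider block {5,6,7}. The only other block(s) in the collection disjoint from it are {0,2,4} — just 1 block(s). Any parallel class containing {5,6,7} would need 2 other blocks each disjoint from it, so no parallel class of size 3 can contain {5,6,7}.
Since every block must belong to some parallel class in a resolution, the collection cannot be partitioned into parallel classes.
Resolvable? NO.

NO


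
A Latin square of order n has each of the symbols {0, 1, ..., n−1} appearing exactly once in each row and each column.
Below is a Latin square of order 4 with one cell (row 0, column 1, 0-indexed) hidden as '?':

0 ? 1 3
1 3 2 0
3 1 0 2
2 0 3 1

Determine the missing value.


Row 0 contains symbols [0, 1, 3] — missing [2].
Column 1 contains symbols [0, 1, 3] — missing [2].
The missing symbol must appear in both missing sets; intersection = [2].
Therefore the hidden value is 2.

Missing value = 2.


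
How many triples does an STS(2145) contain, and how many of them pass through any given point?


An STS(v) is a 2-(v, 3, 1) BIBD: block size k = 3, λ = 1.
Replication: r(k − 1) = λ(v − 1) ⇒ r·2 = 2145 − 1 = 2144 ⇒ r = 1072.
Block count: b = v(v − 1)/6 = 2145·2144/6 = 4598880/6 = 766480.

r = 1072, b = 766480.


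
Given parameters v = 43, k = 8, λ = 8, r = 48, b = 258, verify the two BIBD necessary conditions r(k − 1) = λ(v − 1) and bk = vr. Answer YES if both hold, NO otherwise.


Condition (i): r(k − 1) = 48·7 = 336; λ(v − 1) = 8·42 = 336. Match? YES.
Condition (ii): bk = 258·8 = 2064; vr = 43·48 = 2064. Match? YES.
Both conditions hold? YES.

YES


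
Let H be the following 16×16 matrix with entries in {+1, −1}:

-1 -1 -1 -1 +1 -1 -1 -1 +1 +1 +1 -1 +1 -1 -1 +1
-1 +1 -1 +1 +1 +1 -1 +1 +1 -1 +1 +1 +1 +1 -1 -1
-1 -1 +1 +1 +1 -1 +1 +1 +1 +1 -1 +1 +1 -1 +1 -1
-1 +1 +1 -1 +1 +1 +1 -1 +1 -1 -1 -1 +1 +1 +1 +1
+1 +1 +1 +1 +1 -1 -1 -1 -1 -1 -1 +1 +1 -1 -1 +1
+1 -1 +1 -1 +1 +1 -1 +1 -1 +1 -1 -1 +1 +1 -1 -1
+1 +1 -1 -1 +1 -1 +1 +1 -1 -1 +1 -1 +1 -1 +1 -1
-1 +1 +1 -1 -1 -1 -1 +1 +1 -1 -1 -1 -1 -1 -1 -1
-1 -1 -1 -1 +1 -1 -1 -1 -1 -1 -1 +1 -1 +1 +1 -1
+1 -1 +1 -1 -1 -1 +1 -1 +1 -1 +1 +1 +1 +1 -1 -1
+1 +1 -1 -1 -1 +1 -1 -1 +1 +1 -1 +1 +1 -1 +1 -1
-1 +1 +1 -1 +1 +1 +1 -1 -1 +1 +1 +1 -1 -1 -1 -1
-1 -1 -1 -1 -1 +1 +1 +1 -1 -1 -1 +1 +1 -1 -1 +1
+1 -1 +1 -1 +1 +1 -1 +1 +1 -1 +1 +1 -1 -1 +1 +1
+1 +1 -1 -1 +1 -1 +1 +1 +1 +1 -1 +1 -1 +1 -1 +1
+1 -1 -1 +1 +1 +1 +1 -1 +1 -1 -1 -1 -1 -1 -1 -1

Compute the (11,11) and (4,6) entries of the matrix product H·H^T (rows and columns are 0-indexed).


Row 4 of H: [1, 1, 1, 1, 1, -1, -1, -1, -1, -1, -1, 1, 1, -1, -1, 1].
Row 6 of H: [1, 1, -1, -1, 1, -1, 1, 1, -1, -1, 1, -1, 1, -1, 1, -1].
Row 11 of H: [-1, 1, 1, -1, 1, 1, 1, -1, -1, 1, 1, 1, -1, -1, -1, -1].
(H·H^T)[11][11] = Σ_j H[11][j]·H[11][j] = (-1)² + (1)² + (1)² + (-1)² + (1)² + (1)² + (1)² + (-1)² + (-1)² + (1)² + (1)² + (1)² + (-1)² + (-1)² + (-1)² + (-1)² = 1 + 1 + 1 + 1 + 1 + 1 + 1 + 1 + 1 + 1 + 1 + 1 + 1 + 1 + 1 + 1 = 16.
(H·H^T)[4][6] = Σ_j H[4][j]·H[6][j] = (1)·(1) + (1)·(1) + (1)·(-1) + (1)·(-1) + (1)·(1) + (-1)·(-1) + (-1)·(1) + (-1)·(1) + (-1)·(-1) + (-1)·(-1) + (-1)·(1) + (1)·(-1) + (1)·(1) + (-1)·(-1) + (-1)·(1) + (1)·(-1) = 1 + 1 + -1 + -1 + 1 + 1 + -1 + -1 + 1 + 1 + -1 + -1 + 1 + 1 + -1 + -1 = 0.
So rows 4 and 6 are orthogonal; the diagonal entry equals n = 16.

(11,11) entry = 16; (4,6) entry = 0.


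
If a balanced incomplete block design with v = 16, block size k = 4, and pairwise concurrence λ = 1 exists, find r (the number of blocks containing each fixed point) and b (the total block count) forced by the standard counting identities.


Any 2-(v, k, λ) BIBD satisfies two necessary conditions:
  (i)  Each point sits in r blocks, and counting incidences through any fixed point gives r(k − 1) = λ(v − 1), so r = λ(v − 1)/(k − 1).
  (ii) Total incidences bk = vr, so b = vr/k.
Step 1: r = λ(v − 1)/(k − 1) = 1·(16 − 1)/(4 − 1) = 1·15/3 = 15/3 = 5.
Step 2: b = vr/k = 16·5/4 = 80/4 = 20.
Check integrality: r = 5 ∈ Z ✓, b = 20 ∈ Z ✓.
(These identities are necessary conditions: they determine r and b for any design with these parameters, but do not by themselves prove that one exists.)

r = 5, b = 20.


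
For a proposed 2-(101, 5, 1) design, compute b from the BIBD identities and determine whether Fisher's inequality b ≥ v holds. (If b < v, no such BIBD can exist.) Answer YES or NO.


r = λ(v − 1)/(k − 1) = 1·100/4 = 25.
b = vr/k = 101·25/5 = 505.
Fisher's inequality: b ≥ v ⇔ 505 ≥ 101? YES.

YES


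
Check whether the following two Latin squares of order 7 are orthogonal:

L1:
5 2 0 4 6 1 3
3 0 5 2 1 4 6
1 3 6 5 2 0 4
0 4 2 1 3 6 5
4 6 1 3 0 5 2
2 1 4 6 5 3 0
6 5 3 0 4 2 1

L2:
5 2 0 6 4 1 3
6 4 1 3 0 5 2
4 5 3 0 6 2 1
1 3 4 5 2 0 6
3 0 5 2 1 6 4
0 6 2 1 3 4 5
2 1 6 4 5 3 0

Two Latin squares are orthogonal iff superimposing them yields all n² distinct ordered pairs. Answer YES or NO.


Form the n² = 49 superimposed pairs (L1[i][j], L2[i][j]), row by row (rows and columns indexed from 0):
row 0: (5,5) (2,2) (0,0) (4,6) (6,4) (1,1) (3,3)
row 1: (3,6) (0,4) (5,1) (2,3) (1,0) (4,5) (6,2)
row 2: (1,4) (3,5) (6,3) (5,0) (2,6) (0,2) (4,1)
row 3: (0,1) (4,3) (2,4) (1,5) (3,2) (6,0) (5,6)
row 4: (4,3) (6,0) (1,5) (3,2) (0,1) (5,6) (2,4)
row 5: (2,0) (1,6) (4,2) (6,1) (5,3) (3,4) (0,5)
row 6: (6,2) (5,1) (3,6) (0,4) (4,5) (2,3) (1,0)
Orthogonality requires all 49 pairs distinct.
But the pair (4,3) repeats: cell (3,1) has L1 = 4, L2 = 3, and cell (4,0) has L1 = 4, L2 = 3.
A repeated pair means some other pair never occurs (only 35 distinct pairs out of 49), so the squares are not orthogonal.
Conclusion: NO.

NO


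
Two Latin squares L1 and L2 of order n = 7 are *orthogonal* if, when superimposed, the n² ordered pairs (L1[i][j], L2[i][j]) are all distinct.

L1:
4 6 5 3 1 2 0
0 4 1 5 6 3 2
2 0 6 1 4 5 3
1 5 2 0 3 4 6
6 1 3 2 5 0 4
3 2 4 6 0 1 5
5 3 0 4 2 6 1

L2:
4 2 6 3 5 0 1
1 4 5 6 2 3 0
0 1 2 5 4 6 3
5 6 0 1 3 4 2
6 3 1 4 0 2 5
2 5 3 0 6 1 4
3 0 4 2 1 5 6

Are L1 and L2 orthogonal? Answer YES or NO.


Form the n² = 49 superimposed pairs (L1[i][j], L2[i][j]), row by row (rows and columns indexed from 0):
row 0: (4,4) (6,2) (5,6) (3,3) (1,5) (2,0) (0,1)
row 1: (0,1) (4,4) (1,5) (5,6) (6,2) (3,3) (2,0)
row 2: (2,0) (0,1) (6,2) (1,5) (4,4) (5,6) (3,3)
row 3: (1,5) (5,6) (2,0) (0,1) (3,3) (4,4) (6,2)
row 4: (6,6) (1,3) (3,1) (2,4) (5,0) (0,2) (4,5)
row 5: (3,2) (2,5) (4,3) (6,0) (0,6) (1,1) (5,4)
row 6: (5,3) (3,0) (0,4) (4,2) (2,1) (6,5) (1,6)
Orthogonality requires all 49 pairs distinct.
But the pair (0,1) repeats: cell (0,6) has L1 = 0, L2 = 1, and cell (1,0) has L1 = 0, L2 = 1.
A repeated pair means some other pair never occurs (only 28 distinct pairs out of 49), so the squares are not orthogonal.
Conclusion: NO.

NO


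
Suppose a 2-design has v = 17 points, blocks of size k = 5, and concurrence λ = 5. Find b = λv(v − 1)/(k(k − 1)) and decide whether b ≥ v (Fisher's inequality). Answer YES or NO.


r = λ(v − 1)/(k − 1) = 5·16/4 = 20.
b = vr/k = 17·20/5 = 68.
Fisher's inequality: b ≥ v ⇔ 68 ≥ 17? YES.

YES


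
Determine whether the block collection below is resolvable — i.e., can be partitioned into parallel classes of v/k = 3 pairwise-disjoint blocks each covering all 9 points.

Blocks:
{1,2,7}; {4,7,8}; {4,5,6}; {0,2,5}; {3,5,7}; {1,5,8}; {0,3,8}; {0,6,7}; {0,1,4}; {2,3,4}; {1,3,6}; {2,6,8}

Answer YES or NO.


v = 9, block size k = 3, number of blocks = 12.
For resolvability, blocks must partition into parallel classes of size v/k = 3.
Total blocks must therefore be a multiple of 3: 12 = 3·4 + 0 ⇒ divisible ✓.
Greedy packing gives 4 candidate class(es). Each should be a full parallel class (size 3, covers all 9 points).
  Class 1 (3 blocks): {1,2,7}; {4,5,6}; {0,3,8}. Points covered: [0, 1, 2, 3, 4, 5, 6, 7, 8].
  Class 2 (3 blocks): {4,7,8}; {0,2,5}; {1,3,6}. Points covered: [0, 1, 2, 3, 4, 5, 6, 7, 8].
  Class 3 (3 blocks): {3,5,7}; {0,1,4}; {2,6,8}. Points covered: [0, 1, 2, 3, 4, 5, 6, 7, 8].
  Class 4 (3 blocks): {1,5,8}; {0,6,7}; {2,3,4}. Points covered: [0, 1, 2, 3, 4, 5, 6, 7, 8].
All classes full (size 3)? YES. All classes cover every point? YES.
Resolvable? YES.

YES


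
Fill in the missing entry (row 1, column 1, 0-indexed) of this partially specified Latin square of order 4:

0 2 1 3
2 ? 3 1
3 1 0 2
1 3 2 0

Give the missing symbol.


Row 1 contains symbols [1, 2, 3] — missing [0].
Column 1 contains symbols [1, 2, 3] — missing [0].
The missing symbol must appear in both missing sets; intersection = [0].
Therefore the hidden value is 0.

Missing value = 0.


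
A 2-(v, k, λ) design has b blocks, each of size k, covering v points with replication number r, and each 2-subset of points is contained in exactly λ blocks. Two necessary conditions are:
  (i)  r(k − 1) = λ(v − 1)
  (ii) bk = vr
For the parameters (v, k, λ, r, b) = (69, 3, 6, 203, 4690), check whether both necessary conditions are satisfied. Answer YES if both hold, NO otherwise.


Condition (i): r(k − 1) = 203·2 = 406; λ(v − 1) = 6·68 = 408. Match? NO.
Condition (ii): bk = 4690·3 = 14070; vr = 69·203 = 14007. Match? NO.
Both conditions hold? NO.

NO


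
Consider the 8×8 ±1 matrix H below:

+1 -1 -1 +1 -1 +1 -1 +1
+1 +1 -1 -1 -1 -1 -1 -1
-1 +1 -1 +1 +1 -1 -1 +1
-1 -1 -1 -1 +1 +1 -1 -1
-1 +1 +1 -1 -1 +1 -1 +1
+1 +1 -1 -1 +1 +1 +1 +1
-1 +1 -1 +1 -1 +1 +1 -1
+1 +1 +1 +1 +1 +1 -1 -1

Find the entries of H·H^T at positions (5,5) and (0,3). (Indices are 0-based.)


Row 0 of H: [1, -1, -1, 1, -1, 1, -1, 1].
Row 3 of H: [-1, -1, -1, -1, 1, 1, -1, -1].
Row 5 of H: [1, 1, -1, -1, 1, 1, 1, 1].
(H·H^T)[5][5] = Σ_j H[5][j]·H[5][j] = (1)² + (1)² + (-1)² + (-1)² + (1)² + (1)² + (1)² + (1)² = 1 + 1 + 1 + 1 + 1 + 1 + 1 + 1 = 8.
(H·H^T)[0][3] = Σ_j H[0][j]·H[3][j] = (1)·(-1) + (-1)·(-1) + (-1)·(-1) + (1)·(-1) + (-1)·(1) + (1)·(1) + (-1)·(-1) + (1)·(-1) = -1 + 1 + 1 + -1 + -1 + 1 + 1 + -1 = 0.
So rows 0 and 3 are orthogonal; the diagonal entry equals n = 8.

(5,5) entry = 8; (0,3) entry = 0.


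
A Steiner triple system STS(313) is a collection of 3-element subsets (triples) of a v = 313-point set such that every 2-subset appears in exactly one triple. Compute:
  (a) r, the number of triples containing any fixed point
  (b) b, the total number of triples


An STS(v) is a 2-(v, 3, 1) BIBD: block size k = 3, λ = 1.
Replication: r(k − 1) = λ(v − 1) ⇒ r·2 = 313 − 1 = 312 ⇒ r = 156.
Block count: b = v(v − 1)/6 = 313·312/6 = 97656/6 = 16276.

r = 156, b = 16276.


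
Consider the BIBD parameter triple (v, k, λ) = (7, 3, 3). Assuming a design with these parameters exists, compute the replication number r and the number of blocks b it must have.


Any 2-(v, k, λ) BIBD satisfies two necessary conditions:
  (i)  Each point sits in r blocks, and counting incidences through any fixed point gives r(k − 1) = λ(v − 1), so r = λ(v − 1)/(k − 1).
  (ii) Total incidences bk = vr, so b = vr/k.
Step 1: r = λ(v − 1)/(k − 1) = 3·(7 − 1)/(3 − 1) = 3·6/2 = 18/2 = 9.
Step 2: b = vr/k = 7·9/3 = 63/3 = 21.
Check integrality: r = 9 ∈ Z ✓, b = 21 ∈ Z ✓.
(These identities are necessary conditions: they determine r and b for any design with these parameters, but do not by themselves prove that one exists.)

r = 9, b = 21.


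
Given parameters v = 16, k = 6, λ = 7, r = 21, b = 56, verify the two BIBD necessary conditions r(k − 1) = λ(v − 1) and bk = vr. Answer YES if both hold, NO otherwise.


Condition (i): r(k − 1) = 21·5 = 105; λ(v − 1) = 7·15 = 105. Match? YES.
Condition (ii): bk = 56·6 = 336; vr = 16·21 = 336. Match? YES.
Both conditions hold? YES.

YES


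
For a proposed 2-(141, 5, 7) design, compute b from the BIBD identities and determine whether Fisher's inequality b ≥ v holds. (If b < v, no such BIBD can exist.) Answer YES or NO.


r = λ(v − 1)/(k − 1) = 7·140/4 = 245.
b = vr/k = 141·245/5 = 6909.
Fisher's inequality: b ≥ v ⇔ 6909 ≥ 141? YES.

YES


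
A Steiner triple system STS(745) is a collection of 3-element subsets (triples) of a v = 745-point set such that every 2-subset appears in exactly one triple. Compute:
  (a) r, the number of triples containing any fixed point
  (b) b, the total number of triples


An STS(v) is a 2-(v, 3, 1) BIBD: block size k = 3, λ = 1.
Replication: r(k − 1) = λ(v − 1) ⇒ r·2 = 745 − 1 = 744 ⇒ r = 372.
Block count: bk = vr ⇒ b·3 = 745·372 = 277140 ⇒ b = 92380.
(Check via b = v(v − 1)/6 = 745·744/6 = 554280/6 = 92380.)

r = 372, b = 92380.


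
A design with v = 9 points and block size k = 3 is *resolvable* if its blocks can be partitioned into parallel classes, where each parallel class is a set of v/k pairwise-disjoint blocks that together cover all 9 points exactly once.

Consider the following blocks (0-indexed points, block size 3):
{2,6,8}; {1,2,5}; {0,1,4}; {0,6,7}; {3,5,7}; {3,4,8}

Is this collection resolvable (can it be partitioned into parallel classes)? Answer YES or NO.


v = 9, block size k = 3, number of blocks = 6.
For resolvability, blocks must partition into parallel classes of size v/k = 3.
Total blocks must therefore be a multiple of 3: 6 = 3·2 + 0 ⇒ divisible ✓.
Greedy packing gives 2 candidate class(es). Each should be a full parallel class (size 3, covers all 9 points).
  Class 1 (3 blocks): {2,6,8}; {0,1,4}; {3,5,7}. Points covered: [0, 1, 2, 3, 4, 5, 6, 7, 8].
  Class 2 (3 blocks): {1,2,5}; {0,6,7}; {3,4,8}. Points covered: [0, 1, 2, 3, 4, 5, 6, 7, 8].
All classes full (size 3)? YES. All classes cover every point? YES.
Resolvable? YES.

YES


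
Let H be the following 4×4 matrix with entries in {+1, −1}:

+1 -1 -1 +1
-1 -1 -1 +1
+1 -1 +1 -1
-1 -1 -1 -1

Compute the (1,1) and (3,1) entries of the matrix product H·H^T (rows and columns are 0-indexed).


Row 1 of H: [-1, -1, -1, 1].
Row 3 of H: [-1, -1, -1, -1].
(H·H^T)[1][1] = Σ_j H[1][j]·H[1][j] = (-1)² + (-1)² + (-1)² + (1)² = 1 + 1 + 1 + 1 = 4.
(H·H^T)[3][1] = Σ_j H[3][j]·H[1][j] = (-1)·(-1) + (-1)·(-1) + (-1)·(-1) + (-1)·(1) = 1 + 1 + 1 + -1 = 2.
Rows 3 and 1 are not orthogonal (dot product = 2 ≠ 0), so H is not a Hadamard matrix.

(1,1) entry = 4; (3,1) entry = 2.


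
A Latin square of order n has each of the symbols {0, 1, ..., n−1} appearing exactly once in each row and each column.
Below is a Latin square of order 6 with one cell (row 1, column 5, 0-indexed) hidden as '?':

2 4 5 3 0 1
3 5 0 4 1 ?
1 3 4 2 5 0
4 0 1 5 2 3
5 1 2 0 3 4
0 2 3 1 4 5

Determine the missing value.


Row 1 contains symbols [0, 1, 3, 4, 5] — missing [2].
Column 5 contains symbols [0, 1, 3, 4, 5] — missing [2].
The missing symbol must appear in both missing sets; intersection = [2].
Therefore the hidden value is 2.

Missing value = 2.


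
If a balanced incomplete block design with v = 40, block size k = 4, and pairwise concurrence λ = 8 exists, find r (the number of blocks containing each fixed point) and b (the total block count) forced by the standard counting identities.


Any 2-(v, k, λ) BIBD satisfies two necessary conditions:
  (i)  Each point sits in r blocks, and counting incidences through any fixed point gives r(k − 1) = λ(v − 1), so r = λ(v − 1)/(k − 1).
  (ii) Total incidences bk = vr, so b = vr/k.
Step 1: r = λ(v − 1)/(k − 1) = 8·(40 − 1)/(4 − 1) = 8·39/3 = 312/3 = 104.
Step 2: b = vr/k = 40·104/4 = 4160/4 = 1040.
Check integrality: r = 104 ∈ Z ✓, b = 1040 ∈ Z ✓.
(These identities are necessary conditions: they determine r and b for any design with these parameters, but do not by themselves prove that one exists.)

r = 104, b = 1040.


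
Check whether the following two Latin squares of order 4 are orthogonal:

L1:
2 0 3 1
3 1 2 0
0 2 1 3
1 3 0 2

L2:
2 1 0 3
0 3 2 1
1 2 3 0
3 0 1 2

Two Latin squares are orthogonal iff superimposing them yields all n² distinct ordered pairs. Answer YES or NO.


Form the n² = 16 superimposed pairs (L1[i][j], L2[i][j]), row by row (rows and columns indexed from 0):
row 0: (2,2) (0,1) (3,0) (1,3)
row 1: (3,0) (1,3) (2,2) (0,1)
row 2: (0,1) (2,2) (1,3) (3,0)
row 3: (1,3) (3,0) (0,1) (2,2)
Orthogonality requires all 16 pairs distinct.
But the pair (3,0) repeats: cell (0,2) has L1 = 3, L2 = 0, and cell (1,0) has L1 = 3, L2 = 0.
A repeated pair means some other pair never occurs (only 4 distinct pairs out of 16), so the squares are not orthogonal.
Conclusion: NO.

NO


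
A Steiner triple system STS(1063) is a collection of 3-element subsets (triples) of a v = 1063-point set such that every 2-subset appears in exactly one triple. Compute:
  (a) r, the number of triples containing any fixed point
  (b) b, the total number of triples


An STS(v) is a 2-(v, 3, 1) BIBD: block size k = 3, λ = 1.
Replication: r(k − 1) = λ(v − 1) ⇒ r·2 = 1063 − 1 = 1062 ⇒ r = 531.
Block count: b = v(v − 1)/6 = 1063·1062/6 = 1128906/6 = 188151.

r = 531, b = 188151.


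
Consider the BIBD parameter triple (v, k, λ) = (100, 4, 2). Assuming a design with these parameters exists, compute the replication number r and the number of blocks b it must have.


Any 2-(v, k, λ) BIBD satisfies two necessary conditions:
  (i)  Each point sits in r blocks, and counting incidences through any fixed point gives r(k − 1) = λ(v − 1), so r = λ(v − 1)/(k − 1).
  (ii) Total incidences bk = vr, so b = vr/k.
Step 1: r = λ(v − 1)/(k − 1) = 2·(100 − 1)/(4 − 1) = 2·99/3 = 198/3 = 66.
Step 2: b = vr/k = 100·66/4 = 6600/4 = 1650.
Check integrality: r = 66 ∈ Z ✓, b = 1650 ∈ Z ✓.
(These identities are necessary conditions: they determine r and b for any design with these parameters, but do not by themselves prove that one exists.)

r = 66, b = 1650.


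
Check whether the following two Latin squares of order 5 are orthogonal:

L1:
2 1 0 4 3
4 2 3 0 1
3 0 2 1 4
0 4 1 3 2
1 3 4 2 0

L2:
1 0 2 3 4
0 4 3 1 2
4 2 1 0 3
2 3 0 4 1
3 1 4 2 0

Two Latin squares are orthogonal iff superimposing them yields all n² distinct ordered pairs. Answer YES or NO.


Form the n² = 25 superimposed pairs (L1[i][j], L2[i][j]), row by row (rows and columns indexed from 0):
row 0: (2,1) (1,0) (0,2) (4,3) (3,4)
row 1: (4,0) (2,4) (3,3) (0,1) (1,2)
row 2: (3,4) (0,2) (2,1) (1,0) (4,3)
row 3: (0,2) (4,3) (1,0) (3,4) (2,1)
row 4: (1,3) (3,1) (4,4) (2,2) (0,0)
Orthogonality requires all 25 pairs distinct.
But the pair (3,4) repeats: cell (0,4) has L1 = 3, L2 = 4, and cell (2,0) has L1 = 3, L2 = 4.
A repeated pair means some other pair never occurs (only 15 distinct pairs out of 25), so the squares are not orthogonal.
Conclusion: NO.

NO


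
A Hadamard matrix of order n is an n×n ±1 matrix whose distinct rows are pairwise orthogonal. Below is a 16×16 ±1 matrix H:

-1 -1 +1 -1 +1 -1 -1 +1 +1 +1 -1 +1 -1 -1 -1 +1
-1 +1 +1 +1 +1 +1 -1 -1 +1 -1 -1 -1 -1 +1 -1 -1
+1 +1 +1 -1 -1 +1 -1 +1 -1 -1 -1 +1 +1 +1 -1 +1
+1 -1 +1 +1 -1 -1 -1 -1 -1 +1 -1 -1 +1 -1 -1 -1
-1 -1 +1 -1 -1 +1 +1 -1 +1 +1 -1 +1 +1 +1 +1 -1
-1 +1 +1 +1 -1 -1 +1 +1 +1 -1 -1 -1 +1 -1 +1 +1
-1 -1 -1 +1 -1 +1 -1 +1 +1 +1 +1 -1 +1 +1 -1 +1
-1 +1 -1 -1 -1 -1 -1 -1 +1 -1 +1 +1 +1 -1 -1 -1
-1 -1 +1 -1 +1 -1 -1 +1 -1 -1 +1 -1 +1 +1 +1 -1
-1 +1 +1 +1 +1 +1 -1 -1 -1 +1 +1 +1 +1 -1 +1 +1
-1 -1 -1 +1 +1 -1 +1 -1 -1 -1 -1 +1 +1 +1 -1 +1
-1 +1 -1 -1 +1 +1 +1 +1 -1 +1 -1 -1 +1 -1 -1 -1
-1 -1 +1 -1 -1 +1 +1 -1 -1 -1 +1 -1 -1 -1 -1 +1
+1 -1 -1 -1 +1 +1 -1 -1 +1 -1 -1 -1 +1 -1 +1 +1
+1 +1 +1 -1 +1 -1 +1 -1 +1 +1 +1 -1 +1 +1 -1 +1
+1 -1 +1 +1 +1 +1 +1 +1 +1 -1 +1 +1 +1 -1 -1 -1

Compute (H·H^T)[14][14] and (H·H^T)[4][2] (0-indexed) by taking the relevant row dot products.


Row 2 of H: [1, 1, 1, -1, -1, 1, -1, 1, -1, -1, -1, 1, 1, 1, -1, 1].
Row 4 of H: [-1, -1, 1, -1, -1, 1, 1, -1, 1, 1, -1, 1, 1, 1, 1, -1].
Row 14 of H: [1, 1, 1, -1, 1, -1, 1, -1, 1, 1, 1, -1, 1, 1, -1, 1].
(H·H^T)[14][14] = Σ_j H[14][j]·H[14][j] = (1)² + (1)² + (1)² + (-1)² + (1)² + (-1)² + (1)² + (-1)² + (1)² + (1)² + (1)² + (-1)² + (1)² + (1)² + (-1)² + (1)² = 1 + 1 + 1 + 1 + 1 + 1 + 1 + 1 + 1 + 1 + 1 + 1 + 1 + 1 + 1 + 1 = 16.
(H·H^T)[4][2] = Σ_j H[4][j]·H[2][j] = (-1)·(1) + (-1)·(1) + (1)·(1) + (-1)·(-1) + (-1)·(-1) + (1)·(1) + (1)·(-1) + (-1)·(1) + (1)·(-1) + (1)·(-1) + (-1)·(-1) + (1)·(1) + (1)·(1) + (1)·(1) + (1)·(-1) + (-1)·(1) = -1 + -1 + 1 + 1 + 1 + 1 + -1 + -1 + -1 + -1 + 1 + 1 + 1 + 1 + -1 + -1 = 0.
So rows 4 and 2 are orthogonal; the diagonal entry equals n = 16.

(14,14) entry = 16; (4,2) entry = 0.


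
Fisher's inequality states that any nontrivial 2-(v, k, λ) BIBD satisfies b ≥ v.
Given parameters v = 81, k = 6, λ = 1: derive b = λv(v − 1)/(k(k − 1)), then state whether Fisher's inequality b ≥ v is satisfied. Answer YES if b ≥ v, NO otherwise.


b = λv(v − 1)/(k(k − 1)) = 1·81·80/(6·5) = 6480/30 = 216.
Compare with v = 81: b ≥ v, so Fisher's inequality holds.

YES


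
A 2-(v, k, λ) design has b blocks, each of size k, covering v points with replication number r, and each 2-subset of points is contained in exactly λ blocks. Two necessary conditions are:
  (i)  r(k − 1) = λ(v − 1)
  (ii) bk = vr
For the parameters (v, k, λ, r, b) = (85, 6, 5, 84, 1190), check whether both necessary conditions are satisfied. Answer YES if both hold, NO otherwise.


Condition (i): r(k − 1) = 84·5 = 420; λ(v − 1) = 5·84 = 420. Match? YES.
Condition (ii): bk = 1190·6 = 7140; vr = 85·84 = 7140. Match? YES.
Both conditions hold? YES.

YES
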